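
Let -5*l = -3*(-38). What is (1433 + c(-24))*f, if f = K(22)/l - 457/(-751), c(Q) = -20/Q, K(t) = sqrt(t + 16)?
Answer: 3931571/4506 - 43015*sqrt(38)/684 ≈ 484.85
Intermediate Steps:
K(t) = sqrt(16 + t)
l = -114/5 (l = -(-3)*(-38)/5 = -1/5*114 = -114/5 ≈ -22.800)
f = 457/751 - 5*sqrt(38)/114 (f = sqrt(16 + 22)/(-114/5) - 457/(-751) = sqrt(38)*(-5/114) - 457*(-1/751) = -5*sqrt(38)/114 + 457/751 = 457/751 - 5*sqrt(38)/114 ≈ 0.33815)
(1433 + c(-24))*f = (1433 - 20/(-24))*(457/751 - 5*sqrt(38)/114) = (1433 - 20*(-1/24))*(457/751 - 5*sqrt(38)/114) = (1433 + 5/6)*(457/751 - 5*sqrt(38)/114) = 8603*(457/751 - 5*sqrt(38)/114)/6 = 3931571/4506 - 43015*sqrt(38)/684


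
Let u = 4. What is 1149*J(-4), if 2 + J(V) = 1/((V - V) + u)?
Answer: -8043/4 ≈ -2010.8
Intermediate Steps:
J(V) = -7/4 (J(V) = -2 + 1/((V - V) + 4) = -2 + 1/(0 + 4) = -2 + 1/4 = -7/4)
1149*J(-4) = 1149*(-7/4) = -8043/4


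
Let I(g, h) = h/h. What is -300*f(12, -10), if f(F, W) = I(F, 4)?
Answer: -300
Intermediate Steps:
I(g, h) = 1
f(F, W) = 1
-300*f(12, -10) = -300*1 = -300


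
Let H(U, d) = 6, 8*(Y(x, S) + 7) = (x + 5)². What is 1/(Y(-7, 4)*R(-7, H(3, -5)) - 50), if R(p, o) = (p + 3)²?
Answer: -1/154 ≈ -0.0064935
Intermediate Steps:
Y(x, S) = -7 + (5 + x)²/8 (Y(x, S) = -7 + (x + 5)²/8 = -7 + (5 + x)²/8)
R(p, o) = (3 + p)²
1/(Y(-7, 4)*R(-7, H(3, -5)) - 50) = 1/((-7 + (5 - 7)²/8)*(3 - 7)² - 50) = 1/((-7 + (⅛)*(-2)²)*(-4)² - 50) = 1/((-7 + (⅛)*4)*16 - 50) = 1/((-7 + ½)*16 - 50) = 1/(-13/2*16 - 50) = 1/(-104 - 50) = 1/(-154) = -1/154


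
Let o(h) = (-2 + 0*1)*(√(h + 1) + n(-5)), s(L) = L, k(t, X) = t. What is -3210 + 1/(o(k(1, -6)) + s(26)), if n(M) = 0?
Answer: -1072127/334 + √2/334 ≈ -3210.0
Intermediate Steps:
o(h) = -2*√(1 + h) (o(h) = (-2 + 0*1)*(√(h + 1) + 0) = (-2 + 0)*(√(1 + h) + 0) = -2*√(1 + h))
-3210 + 1/(o(k(1, -6)) + s(26)) = -3210 + 1/(-2*√(1 + 1) + 26) = -3210 + 1/(-2*√2 + 26) = -3210 + 1/(26 - 2*√2)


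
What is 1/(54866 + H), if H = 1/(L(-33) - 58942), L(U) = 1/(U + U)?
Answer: 3890173/213438231752 ≈ 1.8226e-5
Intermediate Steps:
L(U) = 1/(2*U)
H = -66/3890173 (H = 1/((½)/(-33) - 58942) = 1/((½)*(-1/33) - 58942) = 1/(-1/66 - 58942) = 1/(-3890173/66) = -66/3890173 ≈ -1.6966e-5)
1/(54866 + H) = 1/(54866 - 66/3890173) = 1/(213438231752/3890173) = 3890173/213438231752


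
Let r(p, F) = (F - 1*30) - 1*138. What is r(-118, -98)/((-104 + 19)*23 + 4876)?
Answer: -266/2921 ≈ -0.091065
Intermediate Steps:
r(p, F) = -168 + F (r(p, F) = (F - 30) - 138 = (-30 + F) - 138 = -168 + F)
r(-118, -98)/((-104 + 19)*23 + 4876) = (-168 - 98)/((-104 + 19)*23 + 4876) = -266/(-85*23 + 4876) = -266/(-1955 + 4876) = -266/2921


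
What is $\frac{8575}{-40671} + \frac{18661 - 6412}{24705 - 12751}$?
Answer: $\frac{395673529}{486181134} \approx 0.81384$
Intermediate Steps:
$\frac{8575}{-40671} + \frac{18661 - 6412}{24705 - 12751} = 8575 \left(- \frac{1}{40671}\right) + \frac{12249}{24705 - 12751} = - \frac{8575}{40671} + \frac{12249}{11954} = \frac{395673529}{486181134}$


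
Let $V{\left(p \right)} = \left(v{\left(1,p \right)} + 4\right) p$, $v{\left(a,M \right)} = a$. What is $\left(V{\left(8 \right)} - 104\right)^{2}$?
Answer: $4096$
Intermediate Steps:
$V{\left(p \right)} = 5 p$ ($V{\left(p \right)} = \left(1 + 4\right) p = 5 p$)
$\left(V{\left(8 \right)} - 104\right)^{2} = \left(5 \cdot 8 - 104\right)^{2} = \left(40 - 104\right)^{2} = \left(-64\right)^{2} = 4096$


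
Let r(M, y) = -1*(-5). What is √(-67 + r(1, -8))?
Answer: I*√62 ≈ 7.874*I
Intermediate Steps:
r(M, y) = 5
√(-67 + r(1, -8)) = √(-67 + 5) = √(-62) = I*√62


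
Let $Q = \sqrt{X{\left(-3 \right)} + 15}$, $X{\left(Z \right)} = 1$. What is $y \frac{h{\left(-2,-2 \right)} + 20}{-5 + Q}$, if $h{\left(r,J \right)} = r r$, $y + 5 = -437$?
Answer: $10608$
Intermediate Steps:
$y = -442$ ($y = -5 - 437 = -442$)
$h{\left(r,J \right)} = r^{2}$
$Q = 4$ ($Q = \sqrt{1 + 15} = \sqrt{16} = 4$)
$y \frac{h{\left(-2,-2 \right)} + 20}{-5 + Q} = - 442 \frac{\left(-2\right)^{2} + 20}{-5 + 4} = - 442 \frac{4 + 20}{-1} = - 442 \cdot 24 \left(-1\right) = \left(-442\right) \left(-24\right) = 10608$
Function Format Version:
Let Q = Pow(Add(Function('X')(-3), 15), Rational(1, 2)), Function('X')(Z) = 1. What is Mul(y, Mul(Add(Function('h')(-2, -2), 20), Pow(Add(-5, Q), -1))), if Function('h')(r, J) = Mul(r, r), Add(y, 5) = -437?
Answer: 10608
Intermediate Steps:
y = -442 (y = Add(-5, -437) = -442)
Function('h')(r, J) = Pow(r, 2)
Q = 4 (Q = Pow(Add(1, 15), Rational(1, 2)) = Pow(16, Rational(1, 2)) = 4)
Mul(y, Mul(Add(Function('h')(-2, -2), 20), Pow(Add(-5, Q), -1))) = Mul(-442, Mul(Add(Pow(-2, 2), 20), Pow(Add(-5, 4), -1))) = Mul(-442, Mul(Add(4, 20), Pow(-1, -1))) = Mul(-442, Mul(24, -1)) = Mul(-442, -24) = 10608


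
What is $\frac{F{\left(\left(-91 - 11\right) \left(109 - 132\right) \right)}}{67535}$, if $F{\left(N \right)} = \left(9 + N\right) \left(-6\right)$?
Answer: $- \frac{2826}{13507} \approx -0.20922$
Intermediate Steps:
$F{\left(N \right)} = -54 - 6 N$
$\frac{F{\left(\left(-91 - 11\right) \left(109 - 132\right) \right)}}{67535} = \frac{-54 - 6 \left(-91 - 11\right) \left(109 - 132\right)}{67535} = \left(-54 - 6 \left(-91 - 11\right) \left(-23\right)\right) \frac{1}{67535} = \left(-54 - 6 \left(\left(-102\right) \left(-23\right)\right)\right) \frac{1}{67535} = \left(-54 - 14076\right) \frac{1}{67535} = \left(-14130\right) \frac{1}{67535} = - \frac{2826}{13507}$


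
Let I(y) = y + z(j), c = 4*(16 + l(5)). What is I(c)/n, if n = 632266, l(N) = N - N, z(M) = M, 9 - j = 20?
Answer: 53/632266 ≈ 8.3825e-5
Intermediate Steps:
j = -11 (j = 9 - 1*20 = 9 - 20 = -11)
l(N) = 0
c = 64 (c = 4*(16 + 0) = 4*16 = 64)
I(y) = -11 + y (I(y) = y - 11 = -11 + y)
I(c)/n = (-11 + 64)/632266 = 53*(1/632266) = 53/632266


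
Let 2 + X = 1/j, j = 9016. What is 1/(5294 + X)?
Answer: 9016/47712673 ≈ 0.00018896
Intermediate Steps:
X = -18031/9016 (X = -2 + 1/9016 = -18031/9016 ≈ -1.9999)
1/(5294 + X) = 1/(5294 - 18031/9016) = 1/(47712673/9016) = 9016/47712673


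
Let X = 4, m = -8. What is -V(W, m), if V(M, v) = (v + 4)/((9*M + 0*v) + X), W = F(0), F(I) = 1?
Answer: 4/13 ≈ 0.30769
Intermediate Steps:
W = 1
V(M, v) = (4 + v)/(4 + 9*M) (V(M, v) = (v + 4)/((9*M + 0*v) + 4) = (4 + v)/((9*M + 0) + 4) = (4 + v)/(9*M + 4) = (4 + v)/(4 + 9*M))
-V(W, m) = -(4 - 8)/(4 + 9*1) = -(-4)/(4 + 9) = -(-4)/13 = -1*(-4/13) = 4/13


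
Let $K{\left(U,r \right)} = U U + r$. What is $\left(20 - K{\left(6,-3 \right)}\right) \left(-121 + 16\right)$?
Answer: $1365$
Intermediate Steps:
$K{\left(U,r \right)} = r + U^{2}$ ($K{\left(U,r \right)} = U^{2} + r = r + U^{2}$)
$\left(20 - K{\left(6,-3 \right)}\right) \left(-121 + 16\right) = \left(20 - \left(-3 + 6^{2}\right)\right) \left(-121 + 16\right) = \left(20 - \left(-3 + 36\right)\right) \left(-105\right) = \left(20 - 33\right) \left(-105\right) = \left(-13\right) \left(-105\right) = 1365$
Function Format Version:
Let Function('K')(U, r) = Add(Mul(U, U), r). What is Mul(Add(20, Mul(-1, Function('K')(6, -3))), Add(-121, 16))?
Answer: 1365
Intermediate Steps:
Function('K')(U, r) = Add(r, Pow(U, 2)) (Function('K')(U, r) = Add(Pow(U, 2), r) = Add(r, Pow(U, 2)))
Mul(Add(20, Mul(-1, Function('K')(6, -3))), Add(-121, 16)) = Mul(Add(20, Mul(-1, Add(-3, Pow(6, 2)))), Add(-121, 16)) = Mul(Add(20, Mul(-1, Add(-3, 36))), -105) = Mul(Add(20, Mul(-1, 33)), -105) = Mul(Add(20, -33), -105) = Mul(-13, -105) = 1365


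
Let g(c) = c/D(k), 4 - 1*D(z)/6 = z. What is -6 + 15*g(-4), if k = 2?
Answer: -11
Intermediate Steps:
D(z) = 24 - 6*z
g(c) = c/12 (g(c) = c/(24 - 6*2) = c/(24 - 12) = c/12)
-6 + 15*g(-4) = -6 + 15*((1/12)*(-4)) = -6 + 15*(-⅓) = -6 - 5 = -11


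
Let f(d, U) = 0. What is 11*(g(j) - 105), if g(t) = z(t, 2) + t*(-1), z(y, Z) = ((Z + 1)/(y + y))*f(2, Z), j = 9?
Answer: -1254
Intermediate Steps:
z(y, Z) = 0 (z(y, Z) = ((Z + 1)/(y + y))*0 = ((1 + Z)/((2*y)))*0 = ((1 + Z)*(1/(2*y)))*0 = ((1 + Z)/(2*y))*0 = 0)
g(t) = -t (g(t) = 0 + t*(-1) = 0 - t = -t)
11*(g(j) - 105) = 11*(-1*9 - 105) = 11*(-9 - 105) = 11*(-114) = -1254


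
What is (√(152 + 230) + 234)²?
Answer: (234 + √382)² ≈ 64285.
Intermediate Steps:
(√(152 + 230) + 234)² = (√382 + 234)² = (234 + √382)²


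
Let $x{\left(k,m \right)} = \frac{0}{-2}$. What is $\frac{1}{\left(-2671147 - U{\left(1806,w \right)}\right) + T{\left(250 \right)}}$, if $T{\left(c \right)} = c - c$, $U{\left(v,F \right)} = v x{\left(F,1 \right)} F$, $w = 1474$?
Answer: $- \frac{1}{2671147} \approx -3.7437 \cdot 10^{-7}$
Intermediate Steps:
$x{\left(k,m \right)} = 0$ ($x{\left(k,m \right)} = 0 \left(- \frac{1}{2}\right) = 0$)
$U{\left(v,F \right)} = 0$ ($U{\left(v,F \right)} = v 0 F = 0 F = 0$)
$T{\left(c \right)} = 0$
$\frac{1}{\left(-2671147 - U{\left(1806,w \right)}\right) + T{\left(250 \right)}} = \frac{1}{\left(-2671147 - 0\right) + 0} = \frac{1}{\left(-2671147 + 0\right) + 0} = \frac{1}{-2671147 + 0} = \frac{1}{-2671147} = - \frac{1}{2671147}$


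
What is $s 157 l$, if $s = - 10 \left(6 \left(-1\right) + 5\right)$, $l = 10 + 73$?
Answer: $130310$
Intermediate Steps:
$l = 83$
$s = 10$ ($s = - 10 \left(-6 + 5\right) = \left(-10\right) \left(-1\right) = 10$)
$s 157 l = 10 \cdot 157 \cdot 83 = 1570 \cdot 83 = 130310$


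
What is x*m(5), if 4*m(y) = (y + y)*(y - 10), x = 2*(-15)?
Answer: 375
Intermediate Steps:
x = -30
m(y) = y*(-10 + y)/2 (m(y) = ((y + y)*(y - 10))/4 = ((2*y)*(-10 + y))/4 = (2*y*(-10 + y))/4 = y*(-10 + y)/2)
x*m(5) = -15*5*(-10 + 5) = -15*5*(-5) = -30*(-25/2) = 375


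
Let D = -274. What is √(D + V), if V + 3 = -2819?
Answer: 6*I*√86 ≈ 55.642*I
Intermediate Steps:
V = -2822 (V = -3 - 2819 = -2822)
√(D + V) = √(-274 - 2822) = √(-3096) = 6*I*√86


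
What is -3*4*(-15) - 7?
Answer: 173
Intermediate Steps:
-3*4*(-15) - 7 = -12*(-15) - 7 = 180 - 7 = 173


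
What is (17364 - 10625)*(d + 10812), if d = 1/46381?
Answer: 3379415582647/46381 ≈ 7.2862e+7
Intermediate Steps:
d = 1/46381 ≈ 2.1561e-5
(17364 - 10625)*(d + 10812) = (17364 - 10625)*(1/46381 + 10812) = 6739*(501471373/46381) = 3379415582647/46381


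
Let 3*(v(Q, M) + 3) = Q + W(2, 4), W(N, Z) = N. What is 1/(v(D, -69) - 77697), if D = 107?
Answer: -3/232991 ≈ -1.2876e-5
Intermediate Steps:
v(Q, M) = -7/3 + Q/3 (v(Q, M) = -3 + (Q + 2)/3 = -3 + (2 + Q)/3 = -3 + (2/3 + Q/3) = -7/3 + Q/3)
1/(v(D, -69) - 77697) = 1/((-7/3 + (1/3)*107) - 77697) = 1/((-7/3 + 107/3) - 77697) = 1/(100/3 - 77697) = 1/(-232991/3) = -3/232991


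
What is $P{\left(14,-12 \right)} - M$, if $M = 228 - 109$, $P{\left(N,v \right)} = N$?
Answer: $-105$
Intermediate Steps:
$M = 119$ ($M = 228 - 109 = 119$)
$P{\left(14,-12 \right)} - M = 14 - 119 = -105$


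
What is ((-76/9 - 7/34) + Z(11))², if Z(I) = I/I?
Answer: 5480281/93636 ≈ 58.527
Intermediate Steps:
Z(I) = 1
((-76/9 - 7/34) + Z(11))² = ((-76/9 - 7/34) + 1)² = (-2647/306 + 1)² = (-2341/306)² = 5480281/93636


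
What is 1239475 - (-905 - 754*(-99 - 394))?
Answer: 868658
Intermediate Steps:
1239475 - (-905 - 754*(-99 - 394)) = 1239475 - (-905 - 754*(-493)) = 1239475 - (-905 + 371722) = 1239475 - 1*370817 = 1239475 - 370817 = 868658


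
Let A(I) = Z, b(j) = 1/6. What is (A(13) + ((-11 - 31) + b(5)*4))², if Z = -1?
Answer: 16129/9 ≈ 1792.1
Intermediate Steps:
b(j) = ⅙
A(I) = -1
(A(13) + ((-11 - 31) + b(5)*4))² = (-1 + ((-11 - 31) + (⅙)*4))² = (-1 + (-42 + ⅔))² = (-1 - 124/3)² = (-127/3)² = 16129/9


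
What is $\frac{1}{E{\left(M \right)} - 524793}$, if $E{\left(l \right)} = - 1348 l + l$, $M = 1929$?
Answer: $- \frac{1}{3123156} \approx -3.2019 \cdot 10^{-7}$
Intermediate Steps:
$E{\left(l \right)} = - 1347 l$
$\frac{1}{E{\left(M \right)} - 524793} = \frac{1}{\left(-1347\right) 1929 - 524793} = \frac{1}{-2598363 - 524793} = \frac{1}{-3123156} = - \frac{1}{3123156}$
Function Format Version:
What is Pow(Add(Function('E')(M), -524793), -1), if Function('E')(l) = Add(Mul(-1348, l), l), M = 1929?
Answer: Rational(-1, 3123156) ≈ -3.2019e-7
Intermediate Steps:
Function('E')(l) = Mul(-1347, l)
Pow(Add(Function('E')(M), -524793), -1) = Pow(Add(Mul(-1347, 1929), -524793), -1) = Pow(Add(-2598363, -524793), -1) = Pow(-3123156, -1) = Rational(-1, 3123156)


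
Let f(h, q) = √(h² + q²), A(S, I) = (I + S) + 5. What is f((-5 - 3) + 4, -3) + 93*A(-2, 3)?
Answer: 563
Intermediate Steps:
A(S, I) = 5 + I + S
f((-5 - 3) + 4, -3) + 93*A(-2, 3) = √(((-5 - 3) + 4)² + (-3)²) + 93*(5 + 3 - 2) = √((-8 + 4)² + 9) + 93*6 = √((-4)² + 9) + 558 = √(16 + 9) + 558 = √25 + 558 = 5 + 558 = 563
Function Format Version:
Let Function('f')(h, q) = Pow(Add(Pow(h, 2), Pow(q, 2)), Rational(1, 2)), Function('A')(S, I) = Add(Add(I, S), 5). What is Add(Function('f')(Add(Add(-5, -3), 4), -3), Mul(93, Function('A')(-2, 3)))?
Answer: 563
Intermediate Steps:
Function('A')(S, I) = Add(5, I, S)
Add(Function('f')(Add(Add(-5, -3), 4), -3), Mul(93, Function('A')(-2, 3))) = Add(Pow(Add(Pow(Add(Add(-5, -3), 4), 2), Pow(-3, 2)), Rational(1, 2)), Mul(93, Add(5, 3, -2))) = Add(Pow(Add(Pow(Add(-8, 4), 2), 9), Rational(1, 2)), Mul(93, 6)) = Add(Pow(Add(Pow(-4, 2), 9), Rational(1, 2)), 558) = Add(Pow(Add(16, 9), Rational(1, 2)), 558) = Add(Pow(25, Rational(1, 2)), 558) = Add(5, 558) = 563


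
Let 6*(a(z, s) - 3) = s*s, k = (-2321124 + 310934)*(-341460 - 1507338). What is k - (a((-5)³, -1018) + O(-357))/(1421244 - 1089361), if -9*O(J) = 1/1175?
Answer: 13043434272484883311726/3509662725 ≈ 3.7164e+12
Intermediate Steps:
O(J) = -1/10575 (O(J) = -⅑/1175 = -⅑*1/1175 = -1/10575)
k = 3716435251620 (k = -2010190*(-1848798) = 3716435251620)
a(z, s) = 3 + s²/6 (a(z, s) = 3 + (s*s)/6 = 3 + s²/6)
k - (a((-5)³, -1018) + O(-357))/(1421244 - 1089361) = 3716435251620 - ((3 + (⅙)*(-1018)²) - 1/10575)/(1421244 - 1089361) = 3716435251620 - ((3 + (⅙)*1036324) - 1/10575)/331883 = 3716435251620 - ((3 + 518162/3) - 1/10575)/331883 = 3716435251620 - (518171/3 - 1/10575)/331883 = 3716435251620 - 1826552774/(10575*331883) = 3716435251620 - 1*1826552774/3509662725 = 3716435251620 - 1826552774/3509662725 = 13043434272484883311726/3509662725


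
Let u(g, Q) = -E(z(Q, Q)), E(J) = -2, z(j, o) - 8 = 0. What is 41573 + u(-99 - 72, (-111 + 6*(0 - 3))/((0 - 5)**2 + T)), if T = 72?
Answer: 41575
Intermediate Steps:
z(j, o) = 8 (z(j, o) = 8 + 0 = 8)
u(g, Q) = 2 (u(g, Q) = -1*(-2) = 2)
41573 + u(-99 - 72, (-111 + 6*(0 - 3))/((0 - 5)**2 + T)) = 41573 + 2 = 41575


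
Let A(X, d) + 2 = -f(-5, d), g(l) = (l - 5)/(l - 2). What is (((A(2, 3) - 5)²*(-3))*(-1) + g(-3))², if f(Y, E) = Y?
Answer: 4624/25 ≈ 184.96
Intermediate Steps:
g(l) = (-5 + l)/(-2 + l)
A(X, d) = 3 (A(X, d) = -2 - 1*(-5) = -2 + 5 = 3)
(((A(2, 3) - 5)²*(-3))*(-1) + g(-3))² = (((3 - 5)²*(-3))*(-1) + (-5 - 3)/(-2 - 3))² = (((-2)²*(-3))*(-1) - 8/(-5))² = ((4*(-3))*(-1) - ⅕*(-8))² = (-12*(-1) + 8/5)² = (12 + 8/5)² = (68/5)² = 4624/25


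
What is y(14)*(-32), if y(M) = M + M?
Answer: -896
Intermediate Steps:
y(M) = 2*M
y(14)*(-32) = (2*14)*(-32) = 28*(-32) = -896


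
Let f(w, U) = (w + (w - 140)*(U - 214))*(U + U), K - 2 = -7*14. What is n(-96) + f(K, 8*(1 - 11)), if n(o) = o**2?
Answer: -11076864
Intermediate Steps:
K = -96 (K = 2 - 7*14 = 2 - 98 = -96)
f(w, U) = 2*U*(w + (-214 + U)*(-140 + w)) (f(w, U) = (w + (-140 + w)*(-214 + U))*(2*U) = (w + (-214 + U)*(-140 + w))*(2*U) = 2*U*(w + (-214 + U)*(-140 + w)))
n(-96) + f(K, 8*(1 - 11)) = (-96)**2 + 2*(8*(1 - 11))*(29960 - 213*(-96) - 1120*(1 - 11) + (8*(1 - 11))*(-96)) = 9216 + 2*(8*(-10))*(29960 + 20448 - 1120*(-10) + (8*(-10))*(-96)) = 9216 + 2*(-80)*(29960 + 20448 - 140*(-80) - 80*(-96)) = 9216 + 2*(-80)*(29960 + 20448 + 11200 + 7680) = 9216 + 2*(-80)*69288 = 9216 - 11086080 = -11076864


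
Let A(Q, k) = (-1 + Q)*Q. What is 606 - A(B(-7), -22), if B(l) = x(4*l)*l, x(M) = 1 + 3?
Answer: -206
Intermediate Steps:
x(M) = 4
B(l) = 4*l
A(Q, k) = Q*(-1 + Q)
606 - A(B(-7), -22) = 606 - 4*(-7)*(-1 + 4*(-7)) = 606 - (-28)*(-1 - 28) = 606 - (-28)*(-29) = 606 - 1*812 = 606 - 812 = -206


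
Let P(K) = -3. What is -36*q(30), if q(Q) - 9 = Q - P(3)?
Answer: -1512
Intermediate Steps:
q(Q) = 12 + Q (q(Q) = 9 + (Q - 1*(-3)) = 9 + (Q + 3) = 9 + (3 + Q) = 12 + Q)
-36*q(30) = -36*(12 + 30) = -36*42 = -1512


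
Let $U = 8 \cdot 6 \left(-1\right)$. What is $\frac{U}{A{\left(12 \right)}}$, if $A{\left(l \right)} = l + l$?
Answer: $-2$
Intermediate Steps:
$A{\left(l \right)} = 2 l$
$U = -48$ ($U = 48 \left(-1\right) = -48$)
$\frac{U}{A{\left(12 \right)}} = - \frac{48}{2 \cdot 12} = - \frac{48}{24} = \left(-48\right) \frac{1}{24} = -2$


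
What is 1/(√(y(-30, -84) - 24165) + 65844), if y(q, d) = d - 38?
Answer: 65844/4335456623 - I*√24287/4335456623 ≈ 1.5187e-5 - 3.5946e-8*I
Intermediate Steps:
y(q, d) = -38 + d
1/(√(y(-30, -84) - 24165) + 65844) = 1/(√((-38 - 84) - 24165) + 65844) = 1/(√(-122 - 24165) + 65844) = 1/(√(-24287) + 65844) = 1/(I*√24287 + 65844) = 1/(65844 + I*√24287)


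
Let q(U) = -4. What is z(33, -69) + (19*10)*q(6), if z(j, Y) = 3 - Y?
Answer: -688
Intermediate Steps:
z(33, -69) + (19*10)*q(6) = (3 - 1*(-69)) + (19*10)*(-4) = (3 + 69) + 190*(-4) = 72 - 760 = -688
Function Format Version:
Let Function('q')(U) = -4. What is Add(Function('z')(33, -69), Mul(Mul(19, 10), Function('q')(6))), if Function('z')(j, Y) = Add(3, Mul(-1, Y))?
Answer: -688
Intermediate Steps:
Add(Function('z')(33, -69), Mul(Mul(19, 10), Function('q')(6))) = Add(Add(3, Mul(-1, -69)), Mul(Mul(19, 10), -4)) = Add(Add(3, 69), Mul(190, -4)) = Add(72, -760) = -688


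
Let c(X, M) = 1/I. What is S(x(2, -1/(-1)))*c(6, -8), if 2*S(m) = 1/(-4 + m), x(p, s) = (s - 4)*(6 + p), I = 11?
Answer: -1/616 ≈ -0.0016234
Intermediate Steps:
x(p, s) = (-4 + s)*(6 + p)
c(X, M) = 1/11
S(m) = 1/(2*(-4 + m))
S(x(2, -1/(-1)))*c(6, -8) = (1/(2*(-4 + (-24 - 4*2 + 6*(-1/(-1)) + 2*(-1/(-1))))))*(1/11) = (1/(2*(-4 + (-24 - 8 + 6*(-1*(-1)) + 2*(-1*(-1))))))*(1/11) = (1/(2*(-4 + (-24 - 8 + 6*1 + 2*1))))*(1/11) = (1/(2*(-4 + (-24 - 8 + 6 + 2))))*(1/11) = (1/(2*(-4 - 24)))*(1/11) = ((½)/(-28))*(1/11) = ((½)*(-1/28))*(1/11) = -1/56*1/11 = -1/616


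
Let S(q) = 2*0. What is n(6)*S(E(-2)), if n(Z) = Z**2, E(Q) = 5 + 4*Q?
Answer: 0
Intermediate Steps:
S(q) = 0
n(6)*S(E(-2)) = 6**2*0 = 36*0 = 0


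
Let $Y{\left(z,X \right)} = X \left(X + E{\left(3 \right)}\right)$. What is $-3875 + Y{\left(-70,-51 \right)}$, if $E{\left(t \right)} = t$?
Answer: $-1427$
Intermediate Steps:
$Y{\left(z,X \right)} = X \left(3 + X\right)$ ($Y{\left(z,X \right)} = X \left(X + 3\right) = X \left(3 + X\right)$)
$-3875 + Y{\left(-70,-51 \right)} = -3875 - 51 \left(3 - 51\right) = -3875 - -2448 = -3875 + 2448 = -1427$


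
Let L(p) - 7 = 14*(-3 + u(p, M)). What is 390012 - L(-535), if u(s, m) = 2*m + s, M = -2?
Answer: 397593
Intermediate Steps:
u(s, m) = s + 2*m
L(p) = -91 + 14*p (L(p) = 7 + 14*(-3 + (p + 2*(-2))) = 7 + 14*(-3 + (p - 4)) = 7 + 14*(-3 + (-4 + p)) = 7 + 14*(-7 + p) = 7 + (-98 + 14*p) = -91 + 14*p)
390012 - L(-535) = 390012 - (-91 + 14*(-535)) = 390012 - (-91 - 7490) = 390012 - 1*(-7581) = 390012 + 7581 = 397593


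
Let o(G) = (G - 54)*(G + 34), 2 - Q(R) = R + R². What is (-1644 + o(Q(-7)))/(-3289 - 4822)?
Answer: 1080/8111 ≈ 0.13315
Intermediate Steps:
Q(R) = 2 - R - R² (Q(R) = 2 - (R + R²) = 2 + (-R - R²) = 2 - R - R²)
o(G) = (-54 + G)*(34 + G)
(-1644 + o(Q(-7)))/(-3289 - 4822) = (-1644 + (-1836 + (2 - 1*(-7) - 1*(-7)²)² - 20*(2 - 1*(-7) - 1*(-7)²)))/(-3289 - 4822) = (-1644 + (-1836 + (2 + 7 - 1*49)² - 20*(2 + 7 - 1*49)))/(-8111) = (-1644 + (-1836 + (2 + 7 - 49)² - 20*(2 + 7 - 49)))*(-1/8111) = (-1644 + (-1836 + (-40)² - 20*(-40)))*(-1/8111) = (-1644 + (-1836 + 1600 + 800))*(-1/8111) = (-1644 + 564)*(-1/8111) = -1080*(-1/8111) = 1080/8111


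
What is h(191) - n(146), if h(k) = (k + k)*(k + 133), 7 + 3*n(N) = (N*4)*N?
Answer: 95349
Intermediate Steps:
n(N) = -7/3 + 4*N²/3 (n(N) = -7/3 + ((N*4)*N)/3 = -7/3 + ((4*N)*N)/3 = -7/3 + (4*N²)/3 = -7/3 + 4*N²/3)
h(k) = 2*k*(133 + k) (h(k) = (2*k)*(133 + k) = 2*k*(133 + k))
h(191) - n(146) = 2*191*(133 + 191) - (-7/3 + (4/3)*146²) = 2*191*324 - (-7/3 + (4/3)*21316) = 123768 - (-7/3 + 85264/3) = 123768 - 1*28419 = 123768 - 28419 = 95349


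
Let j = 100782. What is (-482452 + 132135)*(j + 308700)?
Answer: -143448505794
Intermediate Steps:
(-482452 + 132135)*(j + 308700) = (-482452 + 132135)*(100782 + 308700) = -350317*409482 = -143448505794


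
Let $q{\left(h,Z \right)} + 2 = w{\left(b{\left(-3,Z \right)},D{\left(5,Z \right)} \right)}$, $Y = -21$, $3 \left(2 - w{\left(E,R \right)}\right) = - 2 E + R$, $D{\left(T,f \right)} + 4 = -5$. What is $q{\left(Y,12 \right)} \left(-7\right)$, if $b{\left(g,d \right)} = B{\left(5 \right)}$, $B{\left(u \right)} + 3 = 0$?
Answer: $-7$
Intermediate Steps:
$D{\left(T,f \right)} = -9$ ($D{\left(T,f \right)} = -4 - 5 = -9$)
$B{\left(u \right)} = -3$ ($B{\left(u \right)} = -3 + 0 = -3$)
$b{\left(g,d \right)} = -3$
$w{\left(E,R \right)} = 2 - \frac{R}{3} + \frac{2 E}{3}$ ($w{\left(E,R \right)} = 2 - \frac{- 2 E + R}{3} = 2 - \frac{R - 2 E}{3} = 2 + \left(- \frac{R}{3} + \frac{2 E}{3}\right) = 2 - \frac{R}{3} + \frac{2 E}{3}$)
$q{\left(h,Z \right)} = 1$ ($q{\left(h,Z \right)} = -2 + \left(2 - -3 + \frac{2}{3} \left(-3\right)\right) = -2 + \left(2 + 3 - 2\right) = -2 + 3 = 1$)
$q{\left(Y,12 \right)} \left(-7\right) = 1 \left(-7\right) = -7$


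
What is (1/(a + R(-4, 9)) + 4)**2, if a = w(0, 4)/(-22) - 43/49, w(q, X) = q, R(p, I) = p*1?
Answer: 822649/57121 ≈ 14.402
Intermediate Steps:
R(p, I) = p
a = -43/49 (a = 0/(-22) - 43/49 = 0*(-1/22) - 43*1/49 = 0 - 43/49 = -43/49 ≈ -0.87755)
(1/(a + R(-4, 9)) + 4)**2 = (1/(-43/49 - 4) + 4)**2 = (1/(-239/49) + 4)**2 = (-49/239 + 4)**2 = (907/239)**2 = 822649/57121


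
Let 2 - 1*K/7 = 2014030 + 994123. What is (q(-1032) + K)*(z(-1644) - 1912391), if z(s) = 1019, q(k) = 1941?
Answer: 40244159179152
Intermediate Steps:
K = -21057057 (K = 14 - 7*(2014030 + 994123) = 14 - 7*3008153 = 14 - 21057071 = -21057057)
(q(-1032) + K)*(z(-1644) - 1912391) = (1941 - 21057057)*(1019 - 1912391) = -21055116*(-1911372) = 40244159179152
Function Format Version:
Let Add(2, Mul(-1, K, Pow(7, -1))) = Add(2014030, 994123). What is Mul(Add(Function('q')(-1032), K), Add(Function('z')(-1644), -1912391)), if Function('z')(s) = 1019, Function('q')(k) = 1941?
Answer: 40244159179152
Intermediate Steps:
K = -21057057 (K = Add(14, Mul(-7, Add(2014030, 994123))) = Add(14, Mul(-7, 3008153)) = Add(14, -21057071) = -21057057)
Mul(Add(Function('q')(-1032), K), Add(Function('z')(-1644), -1912391)) = Mul(Add(1941, -21057057), Add(1019, -1912391)) = Mul(-21055116, -1911372) = 40244159179152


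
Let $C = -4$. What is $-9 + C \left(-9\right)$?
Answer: $27$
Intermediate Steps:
$-9 + C \left(-9\right) = -9 - -36 = -9 + 36 = 27$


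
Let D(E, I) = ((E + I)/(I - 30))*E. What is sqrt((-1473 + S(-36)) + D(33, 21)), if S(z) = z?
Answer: I*sqrt(1707) ≈ 41.316*I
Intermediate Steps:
D(E, I) = E*(E + I)/(-30 + I) (D(E, I) = ((E + I)/(-30 + I))*E = E*(E + I)/(-30 + I))
sqrt((-1473 + S(-36)) + D(33, 21)) = sqrt((-1473 - 36) + 33*(33 + 21)/(-30 + 21)) = sqrt(-1509 + 33*54/(-9)) = sqrt(-1509 + 33*(-1/9)*54) = sqrt(-1509 - 198) = sqrt(-1707) = I*sqrt(1707)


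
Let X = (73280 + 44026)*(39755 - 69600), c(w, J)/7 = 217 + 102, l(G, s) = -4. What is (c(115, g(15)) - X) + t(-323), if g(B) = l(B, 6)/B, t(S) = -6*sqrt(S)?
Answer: 3500999803 - 6*I*sqrt(323) ≈ 3.501e+9 - 107.83*I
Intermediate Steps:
g(B) = -4/B
c(w, J) = 2233 (c(w, J) = 7*(217 + 102) = 7*319 = 2233)
X = -3500997570 (X = 117306*(-29845) = -3500997570)
(c(115, g(15)) - X) + t(-323) = (2233 - 1*(-3500997570)) - 6*I*sqrt(323) = (2233 + 3500997570) - 6*I*sqrt(323) = 3500999803 - 6*I*sqrt(323)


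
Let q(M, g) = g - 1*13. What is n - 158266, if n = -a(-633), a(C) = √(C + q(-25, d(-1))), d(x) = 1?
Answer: -158266 - I*√645 ≈ -1.5827e+5 - 25.397*I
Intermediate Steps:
q(M, g) = -13 + g (q(M, g) = g - 13 = -13 + g)
a(C) = √(-12 + C) (a(C) = √(C + (-13 + 1)) = √(C - 12) = √(-12 + C))
n = -I*√645 (n = -√(-12 - 633) = -√(-645) = -I*√645 ≈ -25.397*I)
n - 158266 = -I*√645 - 158266 = -158266 - I*√645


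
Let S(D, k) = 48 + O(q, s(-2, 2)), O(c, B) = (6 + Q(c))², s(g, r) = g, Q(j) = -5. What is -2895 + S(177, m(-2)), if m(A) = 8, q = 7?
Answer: -2846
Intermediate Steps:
O(c, B) = 1 (O(c, B) = (6 - 5)² = 1² = 1)
S(D, k) = 49 (S(D, k) = 48 + 1 = 49)
-2895 + S(177, m(-2)) = -2895 + 49 = -2846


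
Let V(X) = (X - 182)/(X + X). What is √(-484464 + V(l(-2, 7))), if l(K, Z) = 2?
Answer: I*√484509 ≈ 696.07*I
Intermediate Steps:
V(X) = (-182 + X)/(2*X) (V(X) = (-182 + X)/((2*X)) = (-182 + X)*(1/(2*X)) = (-182 + X)/(2*X))
√(-484464 + V(l(-2, 7))) = √(-484464 + (½)*(-182 + 2)/2) = √(-484464 + (½)*(½)*(-180)) = √(-484464 - 45) = √(-484509) = I*√484509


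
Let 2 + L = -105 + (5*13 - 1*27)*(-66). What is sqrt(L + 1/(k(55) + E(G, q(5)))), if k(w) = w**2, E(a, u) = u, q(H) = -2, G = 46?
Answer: 26*I*sqrt(35350962)/3023 ≈ 51.137*I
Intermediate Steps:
L = -2615 (L = -2 + (-105 + (5*13 - 1*27)*(-66)) = -2 + (-105 + (65 - 27)*(-66)) = -2 + (-105 + 38*(-66)) = -2 + (-105 - 2508) = -2 - 2613 = -2615)
sqrt(L + 1/(k(55) + E(G, q(5)))) = sqrt(-2615 + 1/(55**2 - 2)) = sqrt(-2615 + 1/(3025 - 2)) = sqrt(-2615 + 1/3023) = sqrt(-7905144/3023) = 26*I*sqrt(35350962)/3023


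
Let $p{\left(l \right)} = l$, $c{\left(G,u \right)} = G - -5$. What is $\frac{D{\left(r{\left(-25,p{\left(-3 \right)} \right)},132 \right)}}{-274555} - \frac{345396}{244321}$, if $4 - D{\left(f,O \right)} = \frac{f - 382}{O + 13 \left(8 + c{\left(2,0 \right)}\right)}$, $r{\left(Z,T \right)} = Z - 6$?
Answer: $- \frac{31009895477501}{21935013554685} \approx -1.4137$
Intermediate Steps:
$c{\left(G,u \right)} = 5 + G$ ($c{\left(G,u \right)} = G + 5 = 5 + G$)
$r{\left(Z,T \right)} = -6 + Z$
$D{\left(f,O \right)} = 4 - \frac{-382 + f}{195 + O}$ ($D{\left(f,O \right)} = 4 - \frac{f - 382}{O + 13 \left(8 + \left(5 + 2\right)\right)} = 4 - \frac{-382 + f}{O + 13 \left(8 + 7\right)} = 4 - \frac{-382 + f}{O + 13 \cdot 15} = 4 - \frac{-382 + f}{O + 195} = 4 - \frac{-382 + f}{195 + O}$)
$\frac{D{\left(r{\left(-25,p{\left(-3 \right)} \right)},132 \right)}}{-274555} - \frac{345396}{244321} = \frac{\frac{1}{195 + 132} \left(1162 - \left(-6 - 25\right) + 4 \cdot 132\right)}{-274555} - \frac{345396}{244321} = \frac{1162 - -31 + 528}{327} \left(- \frac{1}{274555}\right) - \frac{345396}{244321} = \frac{1162 + 31 + 528}{327} \left(- \frac{1}{274555}\right) - \frac{345396}{244321} = \frac{1}{327} \cdot 1721 \left(- \frac{1}{274555}\right) - \frac{345396}{244321} = \frac{1721}{327} \left(- \frac{1}{274555}\right) - \frac{345396}{244321} = - \frac{1721}{89779485} - \frac{345396}{244321} = - \frac{31009895477501}{21935013554685}$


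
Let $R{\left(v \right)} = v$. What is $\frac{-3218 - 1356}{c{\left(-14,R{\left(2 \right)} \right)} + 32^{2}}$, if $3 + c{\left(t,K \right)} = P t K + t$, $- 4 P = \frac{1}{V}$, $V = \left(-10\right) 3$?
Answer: $- \frac{137220}{30203} \approx -4.5433$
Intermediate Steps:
$V = -30$
$P = \frac{1}{120}$ ($P = - \frac{1}{4 \left(-30\right)} = \left(- \frac{1}{4}\right) \left(- \frac{1}{30}\right) = \frac{1}{120} \approx 0.0083333$)
$c{\left(t,K \right)} = -3 + t + \frac{K t}{120}$ ($c{\left(t,K \right)} = -3 + \left(\frac{t}{120} K + t\right) = -3 + \left(\frac{K t}{120} + t\right) = -3 + \left(t + \frac{K t}{120}\right) = -3 + t + \frac{K t}{120}$)
$\frac{-3218 - 1356}{c{\left(-14,R{\left(2 \right)} \right)} + 32^{2}} = \frac{-3218 - 1356}{\left(-3 - 14 + \frac{1}{120} \cdot 2 \left(-14\right)\right) + 32^{2}} = - \frac{4574}{\left(-3 - 14 - \frac{7}{30}\right) + 1024} = - \frac{4574}{- \frac{517}{30} + 1024} = - \frac{4574}{\frac{30203}{30}} = \left(-4574\right) \frac{30}{30203} = - \frac{137220}{30203}$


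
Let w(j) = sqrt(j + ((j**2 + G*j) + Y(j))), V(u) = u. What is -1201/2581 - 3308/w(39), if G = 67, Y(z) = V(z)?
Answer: -1201/2581 - 1654*sqrt(13)/117 ≈ -51.436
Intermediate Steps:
Y(z) = z
w(j) = sqrt(j**2 + 69*j) (w(j) = sqrt(j + ((j**2 + 67*j) + j)) = sqrt(j + (j**2 + 68*j)) = sqrt(j**2 + 69*j))
-1201/2581 - 3308/w(39) = -1201/2581 - 3308*sqrt(39)/(39*sqrt(69 + 39)) = -1201*1/2581 - 3308*sqrt(13)/234 = -1201/2581 - 3308*sqrt(13)/234 = -1201/2581 - 1654*sqrt(13)/117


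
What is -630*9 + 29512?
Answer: 23842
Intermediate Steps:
-630*9 + 29512 = -5670 + 29512 = 23842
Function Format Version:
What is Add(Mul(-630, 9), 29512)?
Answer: 23842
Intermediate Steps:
Add(Mul(-630, 9), 29512) = Add(-5670, 29512) = 23842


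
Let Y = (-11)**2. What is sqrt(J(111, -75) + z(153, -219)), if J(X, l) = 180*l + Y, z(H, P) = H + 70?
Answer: 2*I*sqrt(3289) ≈ 114.7*I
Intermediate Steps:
Y = 121
z(H, P) = 70 + H
J(X, l) = 121 + 180*l (J(X, l) = 180*l + 121 = 121 + 180*l)
sqrt(J(111, -75) + z(153, -219)) = sqrt((121 + 180*(-75)) + (70 + 153)) = sqrt((121 - 13500) + 223) = sqrt(-13379 + 223) = sqrt(-13156) = 2*I*sqrt(3289)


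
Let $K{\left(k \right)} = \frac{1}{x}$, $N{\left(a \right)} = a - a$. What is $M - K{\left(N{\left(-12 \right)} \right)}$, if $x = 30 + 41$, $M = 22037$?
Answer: $\frac{1564626}{71} \approx 22037.0$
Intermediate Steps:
$N{\left(a \right)} = 0$
$x = 71$
$K{\left(k \right)} = \frac{1}{71}$
$M - K{\left(N{\left(-12 \right)} \right)} = 22037 - \frac{1}{71} = \frac{1564626}{71}$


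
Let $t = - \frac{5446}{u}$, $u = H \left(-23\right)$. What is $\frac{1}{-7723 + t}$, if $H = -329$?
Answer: $- \frac{1081}{8349341} \approx -0.00012947$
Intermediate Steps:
$u = 7567$ ($u = \left(-329\right) \left(-23\right) = 7567$)
$t = - \frac{778}{1081}$ ($t = - \frac{5446}{7567} = \left(-5446\right) \frac{1}{7567} = - \frac{778}{1081} \approx -0.7197$)
$\frac{1}{-7723 + t} = \frac{1}{-7723 - \frac{778}{1081}} = \frac{1}{- \frac{8349341}{1081}} = - \frac{1081}{8349341}$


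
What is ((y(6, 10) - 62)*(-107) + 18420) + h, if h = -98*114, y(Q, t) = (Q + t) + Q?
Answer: 11528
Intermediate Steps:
y(Q, t) = t + 2*Q
h = -11172
((y(6, 10) - 62)*(-107) + 18420) + h = (((10 + 2*6) - 62)*(-107) + 18420) - 11172 = (((10 + 12) - 62)*(-107) + 18420) - 11172 = ((22 - 62)*(-107) + 18420) - 11172 = (-40*(-107) + 18420) - 11172 = (4280 + 18420) - 11172 = 22700 - 11172 = 11528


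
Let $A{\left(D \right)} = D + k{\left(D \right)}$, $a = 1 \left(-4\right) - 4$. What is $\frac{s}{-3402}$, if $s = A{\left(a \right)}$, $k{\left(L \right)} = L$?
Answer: $\frac{8}{1701} \approx 0.0047031$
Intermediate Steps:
$a = -8$ ($a = -4 - 4 = -8$)
$A{\left(D \right)} = 2 D$ ($A{\left(D \right)} = D + D = 2 D$)
$s = -16$ ($s = 2 \left(-8\right) = -16$)
$\frac{s}{-3402} = - \frac{16}{-3402} = \left(-16\right) \left(- \frac{1}{3402}\right) = \frac{8}{1701}$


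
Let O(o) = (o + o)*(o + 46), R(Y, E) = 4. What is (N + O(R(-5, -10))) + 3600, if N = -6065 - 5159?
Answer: -7224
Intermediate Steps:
O(o) = 2*o*(46 + o) (O(o) = (2*o)*(46 + o) = 2*o*(46 + o))
N = -11224
(N + O(R(-5, -10))) + 3600 = (-11224 + 2*4*(46 + 4)) + 3600 = (-11224 + 2*4*50) + 3600 = (-11224 + 400) + 3600 = -10824 + 3600 = -7224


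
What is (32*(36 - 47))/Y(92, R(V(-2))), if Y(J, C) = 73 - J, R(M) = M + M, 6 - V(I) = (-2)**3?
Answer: 352/19 ≈ 18.526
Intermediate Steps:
V(I) = 14 (V(I) = 6 - 1*(-2)**3 = 6 - 1*(-8) = 6 + 8 = 14)
R(M) = 2*M
(32*(36 - 47))/Y(92, R(V(-2))) = (32*(36 - 47))/(73 - 1*92) = (32*(-11))/(73 - 92) = -352/(-19) = -352*(-1/19) = 352/19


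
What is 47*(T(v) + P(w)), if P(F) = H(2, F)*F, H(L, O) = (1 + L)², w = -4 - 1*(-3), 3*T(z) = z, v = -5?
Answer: -1504/3 ≈ -501.33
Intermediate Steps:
T(z) = z/3
w = -1 (w = -4 + 3 = -1)
P(F) = 9*F (P(F) = (1 + 2)²*F = 3²*F = 9*F)
47*(T(v) + P(w)) = 47*((⅓)*(-5) + 9*(-1)) = 47*(-5/3 - 9) = 47*(-32/3) = -1504/3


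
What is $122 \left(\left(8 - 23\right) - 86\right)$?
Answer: $-12322$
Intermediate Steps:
$122 \left(\left(8 - 23\right) - 86\right) = 122 \left(-15 - 86\right) = 122 \left(-101\right) = -12322$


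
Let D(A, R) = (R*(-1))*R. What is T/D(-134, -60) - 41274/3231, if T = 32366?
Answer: -14064497/646200 ≈ -21.765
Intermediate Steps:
D(A, R) = -R**2 (D(A, R) = (-R)*R = -R**2)
T/D(-134, -60) - 41274/3231 = 32366/((-1*(-60)**2)) - 41274/3231 = 32366/((-1*3600)) - 41274*1/3231 = 32366/(-3600) - 4586/359 = 32366*(-1/3600) - 4586/359 = -16183/1800 - 4586/359 = -14064497/646200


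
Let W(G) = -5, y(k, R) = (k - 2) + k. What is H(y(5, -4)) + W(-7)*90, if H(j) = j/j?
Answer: -449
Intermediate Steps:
y(k, R) = -2 + 2*k (y(k, R) = (-2 + k) + k = -2 + 2*k)
H(j) = 1
H(y(5, -4)) + W(-7)*90 = 1 - 5*90 = 1 - 450 = -449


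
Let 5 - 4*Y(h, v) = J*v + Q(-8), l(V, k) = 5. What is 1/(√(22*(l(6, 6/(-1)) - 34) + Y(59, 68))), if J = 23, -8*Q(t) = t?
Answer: -I*√257/514 ≈ -0.031189*I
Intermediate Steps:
Q(t) = -t/8
Y(h, v) = 1 - 23*v/4 (Y(h, v) = 5/4 - (23*v - ⅛*(-8))/4 = 5/4 - (23*v + 1)/4 = 5/4 - (1 + 23*v)/4 = 5/4 + (-¼ - 23*v/4) = 1 - 23*v/4)
1/(√(22*(l(6, 6/(-1)) - 34) + Y(59, 68))) = 1/(√(22*(5 - 34) + (1 - 23/4*68))) = 1/(√(22*(-29) + (1 - 391))) = 1/(√(-638 - 390)) = 1/(√(-1028)) = 1/(2*I*√257) = -I*√257/514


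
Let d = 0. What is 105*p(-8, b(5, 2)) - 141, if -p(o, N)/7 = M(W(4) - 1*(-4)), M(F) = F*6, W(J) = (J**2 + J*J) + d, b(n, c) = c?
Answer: -158901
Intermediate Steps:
W(J) = 2*J**2 (W(J) = (J**2 + J*J) + 0 = (J**2 + J**2) + 0 = 2*J**2 + 0 = 2*J**2)
M(F) = 6*F
p(o, N) = -1512 (p(o, N) = -42*(2*4**2 - 1*(-4)) = -42*(2*16 + 4) = -42*(32 + 4) = -42*36 = -7*216 = -1512)
105*p(-8, b(5, 2)) - 141 = 105*(-1512) - 141 = -158760 - 141 = -158901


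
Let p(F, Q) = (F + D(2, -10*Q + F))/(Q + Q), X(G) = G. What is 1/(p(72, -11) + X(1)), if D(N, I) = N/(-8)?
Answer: -88/199 ≈ -0.44221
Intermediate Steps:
D(N, I) = -N/8 (D(N, I) = N*(-⅛) = -N/8)
p(F, Q) = (-¼ + F)/(2*Q) (p(F, Q) = (F - ⅛*2)/(Q + Q) = (F - ¼)/((2*Q)) = (-¼ + F)*(1/(2*Q)) = (-¼ + F)/(2*Q))
1/(p(72, -11) + X(1)) = 1/((⅛)*(-1 + 4*72)/(-11) + 1) = 1/((⅛)*(-1/11)*(-1 + 288) + 1) = 1/((⅛)*(-1/11)*287 + 1) = 1/(-287/88 + 1) = 1/(-199/88) = -88/199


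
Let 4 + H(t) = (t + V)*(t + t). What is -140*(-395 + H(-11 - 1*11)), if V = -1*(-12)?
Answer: -5740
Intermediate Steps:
V = 12
H(t) = -4 + 2*t*(12 + t) (H(t) = -4 + (t + 12)*(t + t) = -4 + (12 + t)*(2*t) = -4 + 2*t*(12 + t))
-140*(-395 + H(-11 - 1*11)) = -140*(-395 + (-4 + 2*(-11 - 1*11)**2 + 24*(-11 - 1*11))) = -140*(-395 + (-4 + 2*(-11 - 11)**2 + 24*(-11 - 11))) = -140*(-395 + (-4 + 2*(-22)**2 + 24*(-22))) = -140*(-395 + (-4 + 2*484 - 528)) = -140*(-395 + (-4 + 968 - 528)) = -140*(-395 + 436) = -140*41 = -5740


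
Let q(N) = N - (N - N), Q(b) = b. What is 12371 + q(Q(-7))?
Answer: 12364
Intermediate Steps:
q(N) = N (q(N) = N - 1*0 = N + 0 = N)
12371 + q(Q(-7)) = 12371 - 7 = 12364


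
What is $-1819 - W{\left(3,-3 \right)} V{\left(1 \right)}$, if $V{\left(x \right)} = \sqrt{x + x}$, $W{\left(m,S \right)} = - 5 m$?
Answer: $-1819 + 15 \sqrt{2} \approx -1797.8$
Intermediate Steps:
$V{\left(x \right)} = \sqrt{2} \sqrt{x}$ ($V{\left(x \right)} = \sqrt{2 x} = \sqrt{2} \sqrt{x}$)
$-1819 - W{\left(3,-3 \right)} V{\left(1 \right)} = -1819 - \left(-5\right) 3 \sqrt{2} \sqrt{1} = -1819 - - 15 \sqrt{2} \cdot 1 = -1819 - - 15 \sqrt{2} = -1819 + 15 \sqrt{2}$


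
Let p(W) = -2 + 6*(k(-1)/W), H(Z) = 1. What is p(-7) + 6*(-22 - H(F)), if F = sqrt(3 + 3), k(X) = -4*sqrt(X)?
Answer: -140 + 24*I/7 ≈ -140.0 + 3.4286*I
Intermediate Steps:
F = sqrt(6) ≈ 2.4495
p(W) = -2 - 24*I/W (p(W) = -2 + 6*((-4*I)/W) = -2 + 6*(-4*I/W) = -2 - 24*I/W)
p(-7) + 6*(-22 - H(F)) = (-2 - 24*I/(-7)) + 6*(-22 - 1*1) = (-2 - 24*I*(-1/7)) + 6*(-22 - 1) = (-2 + 24*I/7) + 6*(-23) = (-2 + 24*I/7) - 138 = -140 + 24*I/7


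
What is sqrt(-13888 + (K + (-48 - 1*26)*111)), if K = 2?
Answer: 10*I*sqrt(221) ≈ 148.66*I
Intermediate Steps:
sqrt(-13888 + (K + (-48 - 1*26)*111)) = sqrt(-13888 + (2 + (-48 - 1*26)*111)) = sqrt(-13888 + (2 + (-48 - 26)*111)) = sqrt(-13888 + (2 - 74*111)) = sqrt(-13888 + (2 - 8214)) = sqrt(-13888 - 8212) = sqrt(-22100) = 10*I*sqrt(221)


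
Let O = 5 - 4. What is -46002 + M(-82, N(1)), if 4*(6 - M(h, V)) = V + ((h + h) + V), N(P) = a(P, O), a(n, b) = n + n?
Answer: -45956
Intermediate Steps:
O = 1
a(n, b) = 2*n
N(P) = 2*P
M(h, V) = 6 - V/2 - h/2 (M(h, V) = 6 - (V + ((h + h) + V))/4 = 6 - (V + (2*h + V))/4 = 6 - (V + (V + 2*h))/4 = 6 - (2*V + 2*h)/4 = 6 + (-V/2 - h/2) = 6 - V/2 - h/2)
-46002 + M(-82, N(1)) = -46002 + (6 - 1 - ½*(-82)) = -46002 + (6 - ½*2 + 41) = -46002 + (6 - 1 + 41) = -46002 + 46 = -45956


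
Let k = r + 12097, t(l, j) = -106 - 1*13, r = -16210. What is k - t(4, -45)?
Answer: -3994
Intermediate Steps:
t(l, j) = -119 (t(l, j) = -106 - 13 = -119)
k = -4113 (k = -16210 + 12097 = -4113)
k - t(4, -45) = -4113 - 1*(-119) = -4113 + 119 = -3994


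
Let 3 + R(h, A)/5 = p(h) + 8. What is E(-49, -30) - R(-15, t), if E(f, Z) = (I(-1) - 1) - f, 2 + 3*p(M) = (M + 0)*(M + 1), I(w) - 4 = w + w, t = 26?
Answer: -965/3 ≈ -321.67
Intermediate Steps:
I(w) = 4 + 2*w (I(w) = 4 + (w + w) = 4 + 2*w)
p(M) = -⅔ + M*(1 + M)/3 (p(M) = -⅔ + ((M + 0)*(M + 1))/3 = -⅔ + (M*(1 + M))/3 = -⅔ + M*(1 + M)/3)
R(h, A) = 65/3 + 5*h/3 + 5*h²/3 (R(h, A) = -15 + 5*((-⅔ + h/3 + h²/3) + 8) = -15 + 5*(22/3 + h/3 + h²/3) = -15 + (110/3 + 5*h/3 + 5*h²/3) = 65/3 + 5*h/3 + 5*h²/3)
E(f, Z) = 1 - f (E(f, Z) = ((4 + 2*(-1)) - 1) - f = ((4 - 2) - 1) - f = (2 - 1) - f = 1 - f)
E(-49, -30) - R(-15, t) = (1 - 1*(-49)) - (65/3 + (5/3)*(-15) + (5/3)*(-15)²) = (1 + 49) - (65/3 - 25 + (5/3)*225) = 50 - (65/3 - 25 + 375) = 50 - 1*1115/3 = 50 - 1115/3 = -965/3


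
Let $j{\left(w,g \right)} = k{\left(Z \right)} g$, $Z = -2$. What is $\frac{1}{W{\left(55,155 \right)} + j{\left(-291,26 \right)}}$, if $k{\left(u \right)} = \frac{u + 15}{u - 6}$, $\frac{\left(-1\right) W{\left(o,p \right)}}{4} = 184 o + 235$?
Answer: $- \frac{4}{165849} \approx -2.4118 \cdot 10^{-5}$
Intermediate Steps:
$W{\left(o,p \right)} = -940 - 736 o$ ($W{\left(o,p \right)} = - 4 \left(184 o + 235\right) = - 4 \left(235 + 184 o\right) = -940 - 736 o$)
$k{\left(u \right)} = \frac{15 + u}{-6 + u}$
$j{\left(w,g \right)} = - \frac{13 g}{8}$ ($j{\left(w,g \right)} = \frac{15 - 2}{-6 - 2} g = \frac{1}{-8} \cdot 13 g = \left(- \frac{1}{8}\right) 13 g = - \frac{13 g}{8}$)
$\frac{1}{W{\left(55,155 \right)} + j{\left(-291,26 \right)}} = \frac{1}{\left(-940 - 40480\right) - \frac{169}{4}} = \frac{1}{-41420 - \frac{169}{4}} = \frac{1}{- \frac{165849}{4}} = - \frac{4}{165849}$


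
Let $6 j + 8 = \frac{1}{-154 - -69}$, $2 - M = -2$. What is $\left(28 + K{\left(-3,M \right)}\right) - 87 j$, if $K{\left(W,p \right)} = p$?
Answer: $\frac{25189}{170} \approx 148.17$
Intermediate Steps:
$M = 4$ ($M = 2 - -2 = 2 + 2 = 4$)
$j = - \frac{227}{170}$ ($j = - \frac{4}{3} + \frac{1}{6 \left(-154 - -69\right)} = - \frac{4}{3} + \frac{1}{6 \left(-154 + 69\right)} = - \frac{4}{3} + \frac{1}{6 \left(-85\right)} = - \frac{4}{3} + \frac{1}{6} \left(- \frac{1}{85}\right) = - \frac{4}{3} - \frac{1}{510} = - \frac{227}{170} \approx -1.3353$)
$\left(28 + K{\left(-3,M \right)}\right) - 87 j = \left(28 + 4\right) - - \frac{19749}{170} = 32 + \frac{19749}{170} = \frac{25189}{170}$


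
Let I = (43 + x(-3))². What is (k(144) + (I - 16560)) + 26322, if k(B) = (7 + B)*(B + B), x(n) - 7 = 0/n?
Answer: 55750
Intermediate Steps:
x(n) = 7 (x(n) = 7 + 0/n = 7 + 0 = 7)
I = 2500 (I = (43 + 7)² = 50² = 2500)
k(B) = 2*B*(7 + B) (k(B) = (7 + B)*(2*B) = 2*B*(7 + B))
(k(144) + (I - 16560)) + 26322 = (2*144*(7 + 144) + (2500 - 16560)) + 26322 = (2*144*151 - 14060) + 26322 = (43488 - 14060) + 26322 = 29428 + 26322 = 55750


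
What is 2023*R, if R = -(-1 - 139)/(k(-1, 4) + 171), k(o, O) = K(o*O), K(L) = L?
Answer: 283220/167 ≈ 1695.9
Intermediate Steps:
k(o, O) = O*o (k(o, O) = o*O = O*o)
R = 140/167 (R = -(-1 - 139)/(4*(-1) + 171) = -(-140)/(-4 + 171) = -(-140)/167 = -1*(-140/167) = 140/167 ≈ 0.83832)
2023*R = 2023*(140/167) = 283220/167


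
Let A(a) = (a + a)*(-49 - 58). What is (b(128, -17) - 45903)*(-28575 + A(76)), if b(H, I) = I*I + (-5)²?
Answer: 2044165171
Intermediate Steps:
b(H, I) = 25 + I² (b(H, I) = I² + 25 = 25 + I²)
A(a) = -214*a (A(a) = (2*a)*(-107) = -214*a)
(b(128, -17) - 45903)*(-28575 + A(76)) = ((25 + (-17)²) - 45903)*(-28575 - 214*76) = ((25 + 289) - 45903)*(-28575 - 16264) = (314 - 45903)*(-44839) = -45589*(-44839) = 2044165171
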